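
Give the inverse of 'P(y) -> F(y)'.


The inverse of (P → Q) is (¬P → ¬Q). It is equivalent to the converse, not to the original.
Here P = 'P(y)' and Q = 'F(y)'.

If not (P(y)), then not (F(y)).


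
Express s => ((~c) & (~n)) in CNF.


Step 1: Rewrite s → ((¬c) ∧ (¬n)) as ¬s ∨ ((¬c) ∧ (¬n)).
Step 2: Distribute ∨ over ∧.

((~s) | (~c)) & ((~s) | (~n))


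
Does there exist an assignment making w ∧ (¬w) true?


Check all 2 assignments over {w}:
w | φ
-----
F | F
T | F
No assignment makes the formula true.

Unsatisfiable.


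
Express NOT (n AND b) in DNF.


Step 1: Apply De Morgan: ¬(n ∧ b) = ¬n ∨ ¬b.

(NOT n) OR (NOT b)


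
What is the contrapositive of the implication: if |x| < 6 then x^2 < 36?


The contrapositive of (P → Q) is (¬Q → ¬P); it is logically equivalent to the original.
Here P = '|x| < 6' and Q = 'x^2 < 36'.

If not (x^2 < 36), then not (|x| < 6).


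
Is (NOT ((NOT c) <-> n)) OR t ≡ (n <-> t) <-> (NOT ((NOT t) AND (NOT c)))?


Compare truth tables:
c | n | t | φ | ψ
-----------------
F | F | F | T | F
T | F | F | F | T
F | T | F | F | T
T | T | F | T | F
F | F | T | T | F
T | F | T | T | F
F | T | T | T | T
T | T | T | T | T
They differ at row 1 (c=F, n=F, t=F): φ=T but ψ=F.

No, they are not logically equivalent.


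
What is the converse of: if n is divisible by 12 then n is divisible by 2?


The converse of (P → Q) is (Q → P). It is not in general equivalent to the original.
Here P = 'n is divisible by 12' and Q = 'n is divisible by 2'.

If n is divisible by 2, then n is divisible by 12.


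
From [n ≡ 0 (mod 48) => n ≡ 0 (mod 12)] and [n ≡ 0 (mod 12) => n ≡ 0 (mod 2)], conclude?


Hypothetical syllogism: from (P → Q) and (Q → R), infer (P → R).
Chain the two implications through the shared middle term 'n ≡ 0 (mod 12)'.

n ≡ 0 (mod 48) => n ≡ 0 (mod 2)


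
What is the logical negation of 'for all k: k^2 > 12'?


¬(for all x: φ) = there exists x: ¬φ, and ¬(there exists x: φ) = for all x: ¬φ.
Apply to the universal statement.

there exists k: NOT(k^2 > 12)


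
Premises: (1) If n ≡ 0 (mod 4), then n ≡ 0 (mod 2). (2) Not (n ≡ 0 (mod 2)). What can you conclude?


Modus tollens: from (P → Q) and ¬Q, infer ¬P.
Q = 'n ≡ 0 (mod 2)' is denied; since P → Q, P must also fail.

Not (n ≡ 0 (mod 4)).


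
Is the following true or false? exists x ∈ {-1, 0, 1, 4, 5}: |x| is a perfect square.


Evaluate the predicate on each element: -1:True, 0:True, 1:True, 4:True, 5:False.
Witness x = -1 satisfies the predicate.

True


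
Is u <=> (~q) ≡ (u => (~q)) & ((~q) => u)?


Compare truth tables:
q | u | φ | ψ
-------------
False | False | False | False
True | False | True | True
False | True | True | True
True | True | False | False
The columns φ and ψ agree on every row.

Yes, they are logically equivalent.


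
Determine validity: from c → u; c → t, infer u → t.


This is (no valid rule). There exist truth assignments where the premises are all true but the conclusion is false.

Invalid.


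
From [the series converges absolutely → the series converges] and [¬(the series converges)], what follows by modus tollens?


Modus tollens: from (P → Q) and ¬Q, infer ¬P.
Q = 'the series converges' is denied; since P → Q, P must also fail.

Not (the series converges absolutely).


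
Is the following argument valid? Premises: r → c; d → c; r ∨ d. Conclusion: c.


This matches the form of proof by cases: the conclusion follows in every model of the premises.

Valid.


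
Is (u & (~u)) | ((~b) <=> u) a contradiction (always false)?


Truth table over {b, u}:
b | u | φ
---------
False | False | False
True | False | True
False | True | True
True | True | False
Satisfying assignment at row 2: b=True, u=False gives True.

No, it is not a contradiction.


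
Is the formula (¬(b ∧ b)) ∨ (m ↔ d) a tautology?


Build the truth table over {b, d, m}:
b | d | m | φ
-------------
F | F | F | T
T | F | F | T
F | T | F | T
T | T | F | F
F | F | T | T
T | F | T | F
F | T | T | T
T | T | T | T
Counterexample at row 4: with b=T, d=T, m=F, the formula is F.

No, it is not a tautology.


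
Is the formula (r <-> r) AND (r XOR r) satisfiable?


Check all 2 assignments over {r}:
r | φ
-----
F | F
T | F
No assignment makes the formula true.

Unsatisfiable.


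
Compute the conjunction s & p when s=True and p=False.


Conjunction is true only when both operands are true.
Substitute: s=True, p=False.
True & False evaluates to False.

False


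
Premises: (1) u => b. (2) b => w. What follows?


Hypothetical syllogism: from (P → Q) and (Q → R), infer (P → R).
Chain the two implications through the shared middle term 'b'.

u => w


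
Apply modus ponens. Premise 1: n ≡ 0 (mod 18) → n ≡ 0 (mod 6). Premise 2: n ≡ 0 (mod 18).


Modus ponens: from (P → Q) and P, infer Q.
P = 'n ≡ 0 (mod 18)' is asserted, and P → Q holds, so Q follows.

n ≡ 0 (mod 6).


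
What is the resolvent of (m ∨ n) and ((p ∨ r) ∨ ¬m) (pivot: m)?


The clauses contain complementary literals m and ¬m.
Resolution eliminates this pair and disjoins the remaining literals (merging duplicates).

((n ∨ p) ∨ r)


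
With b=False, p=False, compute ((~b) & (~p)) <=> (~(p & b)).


Substitute b=False, p=False:
~b = True
~p = True
(~b) & (~p) = True & True = True
p & b = False & False = False
~(p & b) = True
((~b) & (~p)) <=> (~(p & b)) = True <=> True = True

True


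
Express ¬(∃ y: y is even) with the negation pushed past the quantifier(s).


¬(∀ x: φ) = ∃ x: ¬φ, and ¬(∃ x: φ) = ∀ x: ¬φ.
Apply to the existential statement.

∀ y: ¬(y is even)


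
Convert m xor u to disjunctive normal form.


Step 1: m ⊕ u is true exactly when they disagree: (m ∧ ¬u) ∨ (¬m ∧ u).

(m & (~u)) | ((~m) & u)


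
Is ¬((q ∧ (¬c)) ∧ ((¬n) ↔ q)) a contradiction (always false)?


Truth table over {c, n, q}:
c | n | q | φ
-------------
F | F | F | T
T | F | F | T
F | T | F | T
T | T | F | T
F | F | T | F
T | F | T | T
F | T | T | T
T | T | T | T
Satisfying assignment at row 1: c=F, n=F, q=F gives T.

No, it is not a contradiction.


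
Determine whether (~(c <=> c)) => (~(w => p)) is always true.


Build the truth table over {c, p, w}:
c | p | w | φ
-------------
False | False | False | True
True | False | False | True
False | True | False | True
True | True | False | True
False | False | True | True
True | False | True | True
False | True | True | True
True | True | True | True
Every row evaluates to true.

Yes, it is a tautology.


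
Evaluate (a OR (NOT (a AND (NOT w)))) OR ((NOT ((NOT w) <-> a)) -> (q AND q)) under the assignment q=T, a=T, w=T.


Substitute q=T, a=T, w=T:
NOT w = F
a AND (NOT w) = T AND F = F
NOT (a AND (NOT w)) = T
a OR (NOT (a AND (NOT w))) = T OR T = T
NOT w = F
(NOT w) <-> a = F <-> T = F
NOT ((NOT w) <-> a) = T
q AND q = T AND T = T
(NOT ((NOT w) <-> a)) -> (q AND q) = T -> T = T
(a OR (NOT (a AND (NOT w)))) OR ((NOT ((NOT w) <-> a)) -> (q AND q)) = T OR T = T

T


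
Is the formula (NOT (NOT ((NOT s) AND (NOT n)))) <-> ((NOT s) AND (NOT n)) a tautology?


Build the truth table over {n, s}:
n | s | φ
---------
F | F | T
T | F | T
F | T | T
T | T | T
Every row evaluates to true.

Yes, it is a tautology.


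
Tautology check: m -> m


Build the truth table over {m}:
m | φ
-----
F | T
T | T
Every row evaluates to true.

Yes, it is a tautology.


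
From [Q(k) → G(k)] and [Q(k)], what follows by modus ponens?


Modus ponens: from (P → Q) and P, infer Q.
P = 'Q(k)' is asserted, and P → Q holds, so Q follows.

G(k).


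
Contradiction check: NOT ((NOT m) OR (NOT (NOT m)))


Truth table over {m}:
m | φ
-----
F | F
T | F
Every row is false.

Yes, it is a contradiction.


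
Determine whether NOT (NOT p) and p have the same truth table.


Compare truth tables:
p | φ | ψ
---------
F | F | F
T | T | T
The columns φ and ψ agree on every row.

Yes, they are logically equivalent.


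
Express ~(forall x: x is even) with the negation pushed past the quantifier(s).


¬(forall x: φ) = exists x: ¬φ, and ¬(exists x: φ) = forall x: ¬φ.
Apply to the universal statement.

exists x: ~(x is even)


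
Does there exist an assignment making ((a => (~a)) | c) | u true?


Search for a satisfying assignment over {a, c, u}.
Try a=False, c=False, u=False: the formula evaluates to True.
A satisfying assignment exists.

Satisfiable.


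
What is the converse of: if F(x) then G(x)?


The converse of (P → Q) is (Q → P). It is not in general equivalent to the original.
Here P = 'F(x)' and Q = 'G(x)'.

If G(x), then F(x).


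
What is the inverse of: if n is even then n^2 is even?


The inverse of (P → Q) is (¬P → ¬Q). It is equivalent to the converse, not to the original.
Here P = 'n is even' and Q = 'n^2 is even'.

If not (n is even), then not (n^2 is even).


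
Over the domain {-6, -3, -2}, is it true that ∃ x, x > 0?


Evaluate the predicate on each element: -6:F, -3:F, -2:F.
No element satisfies the predicate.

F


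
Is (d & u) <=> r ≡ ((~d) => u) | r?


Compare truth tables:
d | r | u | φ | ψ
-----------------
False | False | False | True | False
True | False | False | True | True
False | True | False | False | True
True | True | False | False | True
False | False | True | True | True
True | False | True | False | True
False | True | True | False | True
True | True | True | True | True
They differ at row 1 (d=False, r=False, u=False): φ=True but ψ=False.

No, they are not logically equivalent.


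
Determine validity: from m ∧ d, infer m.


This matches the form of conjunction elimination: the conclusion follows in every model of the premises.

Valid.


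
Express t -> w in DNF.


Step 1: Rewrite t → w as ¬t ∨ w.

(NOT t) OR w


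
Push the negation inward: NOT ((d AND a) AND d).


De Morgan: the negation of a conjunction is the disjunction of the negations.
Distribute NOT across AND, flipping it to OR, and negate each literal.

((NOT d) OR (NOT a)) OR (NOT d)


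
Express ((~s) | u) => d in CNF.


Step 1: Rewrite as ¬((¬s) ∨ u) ∨ d = (¬(¬s) ∧ ¬u) ∨ d.
Step 2: Distribute ∨ over ∧.
Step 3: Eliminate any double negations (¬¬X = X).

(s | d) & ((~u) | d)


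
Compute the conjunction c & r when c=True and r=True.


Conjunction is true only when both operands are true.
Substitute: c=True, r=True.
True & True evaluates to True.

True


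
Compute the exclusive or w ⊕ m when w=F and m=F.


Exclusive or is true when exactly one operand is true.
Substitute: w=F, m=F.
F ⊕ F evaluates to F.

F


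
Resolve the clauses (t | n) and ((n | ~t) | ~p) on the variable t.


The clauses contain complementary literals t and ~t.
Resolution eliminates this pair and disjoins the remaining literals (merging duplicates).

(n | ~p)


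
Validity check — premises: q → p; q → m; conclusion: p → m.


This is (no valid rule). There exist truth assignments where the premises are all true but the conclusion is false.

Invalid.


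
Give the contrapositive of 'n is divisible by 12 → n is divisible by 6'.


The contrapositive of (P → Q) is (¬Q → ¬P); it is logically equivalent to the original.
Here P = 'n is divisible by 12' and Q = 'n is divisible by 6'.

If not (n is divisible by 6), then not (n is divisible by 12).


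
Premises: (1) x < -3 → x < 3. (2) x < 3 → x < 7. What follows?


Hypothetical syllogism: from (P → Q) and (Q → R), infer (P → R).
Chain the two implications through the shared middle term 'x < 3'.

x < -3 → x < 7


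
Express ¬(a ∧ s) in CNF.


Step 1: Apply De Morgan: ¬(a ∧ s) = ¬a ∨ ¬s.

(¬a) ∨ (¬s)


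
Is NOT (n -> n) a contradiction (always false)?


Truth table over {n}:
n | φ
-----
F | F
T | F
Every row is false.

Yes, it is a contradiction.


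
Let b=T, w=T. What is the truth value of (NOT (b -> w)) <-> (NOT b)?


Substitute b=T, w=T:
b -> w = T -> T = T
NOT (b -> w) = F
NOT b = F
(NOT (b -> w)) <-> (NOT b) = F <-> F = T

T


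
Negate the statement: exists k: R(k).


¬(forall x: φ) = exists x: ¬φ, and ¬(exists x: φ) = forall x: ¬φ.
Apply to the existential statement.

forall k: ~(R(k))


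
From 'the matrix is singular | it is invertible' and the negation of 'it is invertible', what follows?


Disjunctive syllogism: from (P ∨ Q) and ¬P, infer Q.
One disjunct, 'it is invertible', is ruled out; the other must hold.

the matrix is singular


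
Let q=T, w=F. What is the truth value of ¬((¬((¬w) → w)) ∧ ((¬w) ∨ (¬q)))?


Substitute q=T, w=F:
¬w = T
(¬w) → w = T → F = F
¬((¬w) → w) = T
¬w = T
¬q = F
(¬w) ∨ (¬q) = T ∨ F = T
(¬((¬w) → w)) ∧ ((¬w) ∨ (¬q)) = T ∧ T = T
¬((¬((¬w) → w)) ∧ ((¬w) ∨ (¬q))) = F

F


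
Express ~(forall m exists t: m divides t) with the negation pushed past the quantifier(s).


Negation flips each quantifier (∀↔∃) and negates the inner predicate.
¬(forall m exists t: φ) = exists m forall t: ¬φ.

exists m forall t: ~(m divides t)


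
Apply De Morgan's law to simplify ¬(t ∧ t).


De Morgan: the negation of a conjunction is the disjunction of the negations.
Distribute ¬ across ∧, flipping it to ∨, and negate each literal.

(¬t) ∨ (¬t)


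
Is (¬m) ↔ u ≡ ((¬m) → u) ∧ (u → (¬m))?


Compare truth tables:
m | u | φ | ψ
-------------
F | F | F | F
T | F | T | T
F | T | T | T
T | T | F | F
The columns φ and ψ agree on every row.

Yes, they are logically equivalent.


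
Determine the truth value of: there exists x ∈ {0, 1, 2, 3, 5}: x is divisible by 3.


Evaluate the predicate on each element: 0:T, 1:F, 2:F, 3:T, 5:F.
Witness x = 0 satisfies the predicate.

T


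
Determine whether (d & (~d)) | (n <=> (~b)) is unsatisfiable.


Truth table over {b, d, n}:
b | d | n | φ
-------------
False | False | False | False
True | False | False | True
False | True | False | False
True | True | False | True
False | False | True | True
True | False | True | False
False | True | True | True
True | True | True | False
Satisfying assignment at row 2: b=True, d=False, n=False gives True.

No, it is not a contradiction.


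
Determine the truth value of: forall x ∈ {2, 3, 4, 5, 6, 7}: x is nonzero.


Evaluate the predicate on each element: 2:True, 3:True, 4:True, 5:True, 6:True, 7:True.
Every element satisfies the predicate.

True


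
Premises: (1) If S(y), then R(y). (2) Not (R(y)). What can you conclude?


Modus tollens: from (P → Q) and ¬Q, infer ¬P.
Q = 'R(y)' is denied; since P → Q, P must also fail.

Not (S(y)).


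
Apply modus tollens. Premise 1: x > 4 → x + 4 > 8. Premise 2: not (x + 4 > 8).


Modus tollens: from (P → Q) and ¬Q, infer ¬P.
Q = 'x + 4 > 8' is denied; since P → Q, P must also fail.

Not (x > 4).


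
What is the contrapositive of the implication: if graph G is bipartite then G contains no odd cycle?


The contrapositive of (P → Q) is (¬Q → ¬P); it is logically equivalent to the original.
Here P = 'graph G is bipartite' and Q = 'G contains no odd cycle'.

If not (G contains no odd cycle), then not (graph G is bipartite).


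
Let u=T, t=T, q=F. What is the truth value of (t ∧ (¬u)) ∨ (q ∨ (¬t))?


Substitute u=T, t=T, q=F:
¬u = F
t ∧ (¬u) = T ∧ F = F
¬t = F
q ∨ (¬t) = F ∨ F = F
(t ∧ (¬u)) ∨ (q ∨ (¬t)) = F ∨ F = F

F


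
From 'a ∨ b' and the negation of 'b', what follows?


Disjunctive syllogism: from (P ∨ Q) and ¬P, infer Q.
One disjunct, 'b', is ruled out; the other must hold.

a


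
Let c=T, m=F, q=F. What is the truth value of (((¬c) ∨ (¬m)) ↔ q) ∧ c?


Substitute c=T, m=F, q=F:
¬c = F
¬m = T
(¬c) ∨ (¬m) = F ∨ T = T
((¬c) ∨ (¬m)) ↔ q = T ↔ F = F
(((¬c) ∨ (¬m)) ↔ q) ∧ c = F ∧ T = F

F


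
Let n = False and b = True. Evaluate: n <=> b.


Biconditional is true when both operands have the same truth value.
Substitute: n=False, b=True.
False <=> True evaluates to False.

False


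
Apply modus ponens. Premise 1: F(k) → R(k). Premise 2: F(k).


Modus ponens: from (P → Q) and P, infer Q.
P = 'F(k)' is asserted, and P → Q holds, so Q follows.

R(k).


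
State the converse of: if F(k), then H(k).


The converse of (P → Q) is (Q → P). It is not in general equivalent to the original.
Here P = 'F(k)' and Q = 'H(k)'.

If H(k), then F(k).


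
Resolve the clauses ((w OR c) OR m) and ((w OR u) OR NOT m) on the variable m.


The clauses contain complementary literals m and NOTm.
Resolution eliminates this pair and disjoins the remaining literals (merging duplicates).

((w OR c) OR u)


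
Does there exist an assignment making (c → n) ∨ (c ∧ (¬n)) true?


Search for a satisfying assignment over {c, n}.
Try c=F, n=F: the formula evaluates to T.
A satisfying assignment exists.

Satisfiable.


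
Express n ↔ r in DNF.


Step 1: n ↔ r is true exactly when both agree: (n ∧ r) ∨ (¬n ∧ ¬r).

(n ∧ r) ∨ ((¬n) ∧ (¬r))


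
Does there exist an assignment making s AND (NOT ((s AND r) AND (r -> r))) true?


Search for a satisfying assignment over {r, s}.
Try r=F, s=T: the formula evaluates to T.
A satisfying assignment exists.

Satisfiable.


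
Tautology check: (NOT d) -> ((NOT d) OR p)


Build the truth table over {d, p}:
d | p | φ
---------
F | F | T
T | F | T
F | T | T
T | T | T
Every row evaluates to true.

Yes, it is a tautology.


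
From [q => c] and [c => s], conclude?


Hypothetical syllogism: from (P → Q) and (Q → R), infer (P → R).
Chain the two implications through the shared middle term 'c'.

q => s


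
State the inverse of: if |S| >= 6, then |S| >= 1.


The inverse of (P → Q) is (¬P → ¬Q). It is equivalent to the converse, not to the original.
Here P = '|S| >= 6' and Q = '|S| >= 1'.

If not (|S| >= 6), then not (|S| >= 1).


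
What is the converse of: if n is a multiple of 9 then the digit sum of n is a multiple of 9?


The converse of (P → Q) is (Q → P). It is not in general equivalent to the original.
Here P = 'n is a multiple of 9' and Q = 'the digit sum of n is a multiple of 9'.

If the digit sum of n is a multiple of 9, then n is a multiple of 9.


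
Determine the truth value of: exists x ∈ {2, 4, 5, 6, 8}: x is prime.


Evaluate the predicate on each element: 2:True, 4:False, 5:True, 6:False, 8:False.
Witness x = 2 satisfies the predicate.

True


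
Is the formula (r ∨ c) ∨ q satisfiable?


Search for a satisfying assignment over {c, q, r}.
Try c=T, q=F, r=F: the formula evaluates to T.
A satisfying assignment exists.

Satisfiable.


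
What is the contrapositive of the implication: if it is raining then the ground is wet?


The contrapositive of (P → Q) is (¬Q → ¬P); it is logically equivalent to the original.
Here P = 'it is raining' and Q = 'the ground is wet'.

If not (the ground is wet), then not (it is raining).


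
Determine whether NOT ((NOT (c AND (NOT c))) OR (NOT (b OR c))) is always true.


Build the truth table over {b, c}:
b | c | φ
---------
F | F | F
T | F | F
F | T | F
T | T | F
Counterexample at row 1: with b=F, c=F, the formula is F.

No, it is not a tautology.


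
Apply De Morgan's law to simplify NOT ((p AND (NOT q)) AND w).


De Morgan: the negation of a conjunction is the disjunction of the negations.
Distribute NOT across AND, flipping it to OR, and negate each literal.

((NOT p) OR q) OR (NOT w)


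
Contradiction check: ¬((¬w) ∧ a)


Truth table over {a, w}:
a | w | φ
---------
F | F | T
T | F | F
F | T | T
T | T | T
Satisfying assignment at row 1: a=F, w=F gives T.

No, it is not a contradiction.


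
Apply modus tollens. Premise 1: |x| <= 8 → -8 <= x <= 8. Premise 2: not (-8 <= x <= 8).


Modus tollens: from (P → Q) and ¬Q, infer ¬P.
Q = '-8 <= x <= 8' is denied; since P → Q, P must also fail.

Not (|x| <= 8).


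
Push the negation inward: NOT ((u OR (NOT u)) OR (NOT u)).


De Morgan: the negation of a disjunction is the conjunction of the negations.
Distribute NOT across OR, flipping it to AND, and negate each literal.

((NOT u) AND u) AND u


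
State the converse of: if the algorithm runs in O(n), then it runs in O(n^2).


The converse of (P → Q) is (Q → P). It is not in general equivalent to the original.
Here P = 'the algorithm runs in O(n)' and Q = 'it runs in O(n^2)'.

If it runs in O(n^2), then the algorithm runs in O(n).


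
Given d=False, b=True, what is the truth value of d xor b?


Exclusive or is true when exactly one operand is true.
Substitute: d=False, b=True.
False xor True evaluates to True.

True


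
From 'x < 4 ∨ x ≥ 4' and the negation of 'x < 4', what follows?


Disjunctive syllogism: from (P ∨ Q) and ¬P, infer Q.
One disjunct, 'x < 4', is ruled out; the other must hold.

x ≥ 4


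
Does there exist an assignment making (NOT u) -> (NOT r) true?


Search for a satisfying assignment over {r, u}.
Try r=F, u=F: the formula evaluates to T.
A satisfying assignment exists.

Satisfiable.


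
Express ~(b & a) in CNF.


Step 1: Apply De Morgan: ¬(b ∧ a) = ¬b ∨ ¬a.

(~b) | (~a)


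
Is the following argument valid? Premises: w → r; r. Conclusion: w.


This is affirming the consequent (fallacy). There exist truth assignments where the premises are all true but the conclusion is false.

Invalid.


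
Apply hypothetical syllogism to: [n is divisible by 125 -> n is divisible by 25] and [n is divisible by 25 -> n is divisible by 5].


Hypothetical syllogism: from (P → Q) and (Q → R), infer (P → R).
Chain the two implications through the shared middle term 'n is divisible by 25'.

n is divisible by 125 -> n is divisible by 5


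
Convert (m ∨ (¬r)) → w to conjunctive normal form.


Step 1: Rewrite as ¬(m ∨ (¬r)) ∨ w = (¬m ∧ ¬(¬r)) ∨ w.
Step 2: Distribute ∨ over ∧.
Step 3: Eliminate any double negations (¬¬X = X).

((¬m) ∨ w) ∧ (r ∨ w)


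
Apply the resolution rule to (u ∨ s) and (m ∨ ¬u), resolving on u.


The clauses contain complementary literals u and ¬u.
Resolution eliminates this pair and disjoins the remaining literals (merging duplicates).

(s ∨ m)


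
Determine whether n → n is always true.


Build the truth table over {n}:
n | φ
-----
F | T
T | T
Every row evaluates to true.

Yes, it is a tautology.


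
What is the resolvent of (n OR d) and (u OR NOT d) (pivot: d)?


The clauses contain complementary literals d and NOTd.
Resolution eliminates this pair and disjoins the remaining literals (merging duplicates).

(n OR u)


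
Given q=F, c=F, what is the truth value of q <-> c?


Biconditional is true when both operands have the same truth value.
Substitute: q=F, c=F.
F <-> F evaluates to T.

T


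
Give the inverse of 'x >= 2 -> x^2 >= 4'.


The inverse of (P → Q) is (¬P → ¬Q). It is equivalent to the converse, not to the original.
Here P = 'x >= 2' and Q = 'x^2 >= 4'.

If not (x >= 2), then not (x^2 >= 4).


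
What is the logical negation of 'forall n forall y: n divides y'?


Negation flips each quantifier (∀↔∃) and negates the inner predicate.
¬(forall n forall y: φ) = exists n exists y: ¬φ.

exists n exists y: ~(n divides y)


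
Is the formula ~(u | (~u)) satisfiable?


Check all 2 assignments over {u}:
u | φ
-----
False | False
True | False
No assignment makes the formula true.

Unsatisfiable.


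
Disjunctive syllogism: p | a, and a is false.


Disjunctive syllogism: from (P ∨ Q) and ¬P, infer Q.
One disjunct, 'a', is ruled out; the other must hold.

p


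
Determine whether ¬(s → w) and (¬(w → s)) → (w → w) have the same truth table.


Compare truth tables:
s | w | φ | ψ
-------------
F | F | F | T
T | F | T | T
F | T | F | T
T | T | F | T
They differ at row 1 (s=F, w=F): φ=F but ψ=T.

No, they are not logically equivalent.


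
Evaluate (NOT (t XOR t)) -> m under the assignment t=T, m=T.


Substitute t=T, m=T:
t XOR t = T XOR T = F
NOT (t XOR t) = T
(NOT (t XOR t)) -> m = T -> T = T

T


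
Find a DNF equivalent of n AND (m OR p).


Step 1: Distribute ∧ over ∨: n ∧ (m ∨ p) = (n ∧ m) ∨ (n ∧ p).

(n AND m) OR (n AND p)


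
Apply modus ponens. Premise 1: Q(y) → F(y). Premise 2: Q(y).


Modus ponens: from (P → Q) and P, infer Q.
P = 'Q(y)' is asserted, and P → Q holds, so Q follows.

F(y).


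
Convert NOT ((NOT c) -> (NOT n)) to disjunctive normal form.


Step 1: Rewrite implication then negate: ¬(¬(¬c) ∨ (¬n)) = (¬c) ∧ ¬(¬n).
Step 2: Eliminate any double negations (¬¬X = X).

(NOT c) AND n


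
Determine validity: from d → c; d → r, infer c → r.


This is (no valid rule). There exist truth assignments where the premises are all true but the conclusion is false.

Invalid.


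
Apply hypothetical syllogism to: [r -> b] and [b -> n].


Hypothetical syllogism: from (P → Q) and (Q → R), infer (P → R).
Chain the two implications through the shared middle term 'b'.

r -> n


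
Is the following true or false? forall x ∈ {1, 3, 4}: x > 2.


Evaluate the predicate on each element: 1:False, 3:True, 4:True.
Counterexample x = 1 fails the predicate.

False


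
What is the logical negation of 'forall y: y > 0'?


¬(forall x: φ) = exists x: ¬φ, and ¬(exists x: φ) = forall x: ¬φ.
Apply to the universal statement.

exists y: ~(y > 0)


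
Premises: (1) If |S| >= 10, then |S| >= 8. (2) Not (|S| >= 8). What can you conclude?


Modus tollens: from (P → Q) and ¬Q, infer ¬P.
Q = '|S| >= 8' is denied; since P → Q, P must also fail.

Not (|S| >= 10).


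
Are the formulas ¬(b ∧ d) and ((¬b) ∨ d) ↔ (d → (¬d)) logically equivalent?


Compare truth tables:
b | d | φ | ψ
-------------
F | F | T | T
T | F | T | F
F | T | T | F
T | T | F | F
They differ at row 2 (b=T, d=F): φ=T but ψ=F.

No, they are not logically equivalent.


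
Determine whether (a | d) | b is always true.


Build the truth table over {a, b, d}:
a | b | d | φ
-------------
False | False | False | False
True | False | False | True
False | True | False | True
True | True | False | True
False | False | True | True
True | False | True | True
False | True | True | True
True | True | True | True
Counterexample at row 1: with a=False, b=False, d=False, the formula is False.

No, it is not a tautology.


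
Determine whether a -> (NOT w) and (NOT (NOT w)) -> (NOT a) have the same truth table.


Compare truth tables:
a | w | φ | ψ
-------------
F | F | T | T
T | F | T | T
F | T | T | T
T | T | F | F
The columns φ and ψ agree on every row.

Yes, they are logically equivalent.


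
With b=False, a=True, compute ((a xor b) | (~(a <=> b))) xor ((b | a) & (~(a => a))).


Substitute b=False, a=True:
a xor b = True xor False = True
a <=> b = True <=> False = False
~(a <=> b) = True
(a xor b) | (~(a <=> b)) = True | True = True
b | a = False | True = True
a => a = True => True = True
~(a => a) = False
(b | a) & (~(a => a)) = True & False = False
((a xor b) | (~(a <=> b))) xor ((b | a) & (~(a => a))) = True xor False = True

True


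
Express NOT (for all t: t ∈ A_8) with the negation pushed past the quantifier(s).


¬(for all x: φ) = there exists x: ¬φ, and ¬(there exists x: φ) = for all x: ¬φ.
Apply to the universal statement.

there exists t: NOT(t ∈ A_8)


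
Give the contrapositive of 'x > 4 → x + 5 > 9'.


The contrapositive of (P → Q) is (¬Q → ¬P); it is logically equivalent to the original.
Here P = 'x > 4' and Q = 'x + 5 > 9'.

If not (x + 5 > 9), then not (x > 4).


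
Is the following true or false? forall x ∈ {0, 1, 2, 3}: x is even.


Evaluate the predicate on each element: 0:True, 1:False, 2:True, 3:False.
Counterexample x = 1 fails the predicate.

False


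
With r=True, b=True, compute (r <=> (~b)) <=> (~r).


Substitute r=True, b=True:
~b = False
r <=> (~b) = True <=> False = False
~r = False
(r <=> (~b)) <=> (~r) = False <=> False = True

True


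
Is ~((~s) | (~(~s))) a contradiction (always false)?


Truth table over {s}:
s | φ
-----
False | False
True | False
Every row is false.

Yes, it is a contradiction.


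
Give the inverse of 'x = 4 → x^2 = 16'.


The inverse of (P → Q) is (¬P → ¬Q). It is equivalent to the converse, not to the original.
Here P = 'x = 4' and Q = 'x^2 = 16'.

If not (x = 4), then not (x^2 = 16).


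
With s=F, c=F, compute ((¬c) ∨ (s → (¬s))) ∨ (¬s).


Substitute s=F, c=F:
¬c = T
¬s = T
s → (¬s) = F → T = T
(¬c) ∨ (s → (¬s)) = T ∨ T = T
¬s = T
((¬c) ∨ (s → (¬s))) ∨ (¬s) = T ∨ T = T

T


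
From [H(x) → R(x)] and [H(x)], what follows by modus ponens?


Modus ponens: from (P → Q) and P, infer Q.
P = 'H(x)' is asserted, and P → Q holds, so Q follows.

R(x).


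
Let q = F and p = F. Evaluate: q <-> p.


Biconditional is true when both operands have the same truth value.
Substitute: q=F, p=F.
F <-> F evaluates to T.

T


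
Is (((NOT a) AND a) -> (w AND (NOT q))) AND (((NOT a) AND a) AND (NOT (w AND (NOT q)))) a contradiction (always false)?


Truth table over {a, q, w}:
a | q | w | φ
-------------
F | F | F | F
T | F | F | F
F | T | F | F
T | T | F | F
F | F | T | F
T | F | T | F
F | T | T | F
T | T | T | F
Every row is false.

Yes, it is a contradiction.


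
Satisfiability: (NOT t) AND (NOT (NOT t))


Check all 2 assignments over {t}:
t | φ
-----
F | F
T | F
No assignment makes the formula true.

Unsatisfiable.


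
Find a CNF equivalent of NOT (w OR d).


Step 1: Apply De Morgan: ¬(w ∨ d) = ¬w ∧ ¬d.

(NOT w) AND (NOT d)


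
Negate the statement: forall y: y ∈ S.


¬(forall x: φ) = exists x: ¬φ, and ¬(exists x: φ) = forall x: ¬φ.
Apply to the universal statement.

exists y: ~(y ∈ S)


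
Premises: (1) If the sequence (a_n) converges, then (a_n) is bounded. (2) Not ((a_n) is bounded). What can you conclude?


Modus tollens: from (P → Q) and ¬Q, infer ¬P.
Q = '(a_n) is bounded' is denied; since P → Q, P must also fail.

Not (the sequence (a_n) converges).


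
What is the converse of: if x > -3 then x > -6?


The converse of (P → Q) is (Q → P). It is not in general equivalent to the original.
Here P = 'x > -3' and Q = 'x > -6'.

If x > -6, then x > -3.


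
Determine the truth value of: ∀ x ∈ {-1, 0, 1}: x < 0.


Evaluate the predicate on each element: -1:T, 0:F, 1:F.
Counterexample x = 0 fails the predicate.

F


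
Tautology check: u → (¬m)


Build the truth table over {m, u}:
m | u | φ
---------
F | F | T
T | F | T
F | T | T
T | T | F
Counterexample at row 4: with m=T, u=T, the formula is F.

No, it is not a tautology.


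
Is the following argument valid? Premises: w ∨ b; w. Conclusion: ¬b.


This is affirming a disjunct (fallacy). There exist truth assignments where the premises are all true but the conclusion is false.

Invalid.


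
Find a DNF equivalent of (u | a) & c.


Step 1: Distribute ∧ over ∨: (u ∨ a) ∧ c = (u ∧ c) ∨ (a ∧ c).

(u & c) | (a & c)


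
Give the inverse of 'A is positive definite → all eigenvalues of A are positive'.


The inverse of (P → Q) is (¬P → ¬Q). It is equivalent to the converse, not to the original.
Here P = 'A is positive definite' and Q = 'all eigenvalues of A are positive'.

If not (A is positive definite), then not (all eigenvalues of A are positive).


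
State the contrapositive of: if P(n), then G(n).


The contrapositive of (P → Q) is (¬Q → ¬P); it is logically equivalent to the original.
Here P = 'P(n)' and Q = 'G(n)'.

If not (G(n)), then not (P(n)).


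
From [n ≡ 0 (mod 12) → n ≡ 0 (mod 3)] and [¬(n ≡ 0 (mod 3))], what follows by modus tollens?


Modus tollens: from (P → Q) and ¬Q, infer ¬P.
Q = 'n ≡ 0 (mod 3)' is denied; since P → Q, P must also fail.

Not (n ≡ 0 (mod 12)).


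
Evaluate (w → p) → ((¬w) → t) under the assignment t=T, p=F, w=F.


Substitute t=T, p=F, w=F:
w → p = F → F = T
¬w = T
(¬w) → t = T → T = T
(w → p) → ((¬w) → t) = T → T = T

T


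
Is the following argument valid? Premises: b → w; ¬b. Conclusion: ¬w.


This is denying the antecedent (fallacy). There exist truth assignments where the premises are all true but the conclusion is false.

Invalid.


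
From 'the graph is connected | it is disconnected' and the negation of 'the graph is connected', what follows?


Disjunctive syllogism: from (P ∨ Q) and ¬P, infer Q.
One disjunct, 'the graph is connected', is ruled out; the other must hold.

it is disconnected


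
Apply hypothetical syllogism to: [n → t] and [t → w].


Hypothetical syllogism: from (P → Q) and (Q → R), infer (P → R).
Chain the two implications through the shared middle term 't'.

n → w


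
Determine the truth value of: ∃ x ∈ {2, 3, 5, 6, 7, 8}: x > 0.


Evaluate the predicate on each element: 2:T, 3:T, 5:T, 6:T, 7:T, 8:T.
Witness x = 2 satisfies the predicate.

T


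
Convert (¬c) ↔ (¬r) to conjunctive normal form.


Step 1: Rewrite (¬c) ↔ (¬r) as ((¬c) → (¬r)) ∧ ((¬r) → (¬c)).
Step 2: Rewrite each implication as a disjunction.
Step 3: Eliminate any double negations (¬¬X = X).

(c ∨ (¬r)) ∧ (r ∨ (¬c))


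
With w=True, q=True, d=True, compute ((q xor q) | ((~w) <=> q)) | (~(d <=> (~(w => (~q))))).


Substitute w=True, q=True, d=True:
q xor q = True xor True = False
~w = False
(~w) <=> q = False <=> True = False
(q xor q) | ((~w) <=> q) = False | False = False
~q = False
w => (~q) = True => False = False
~(w => (~q)) = True
d <=> (~(w => (~q))) = True <=> True = True
~(d <=> (~(w => (~q)))) = False
((q xor q) | ((~w) <=> q)) | (~(d <=> (~(w => (~q))))) = False | False = False

False


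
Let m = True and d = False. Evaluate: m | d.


Disjunction is false only when both operands are false.
Substitute: m=True, d=False.
True | False evaluates to True.

True


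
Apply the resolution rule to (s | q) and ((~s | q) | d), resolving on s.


The clauses contain complementary literals s and ~s.
Resolution eliminates this pair and disjoins the remaining literals (merging duplicates).

(q | d)


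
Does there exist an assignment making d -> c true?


Search for a satisfying assignment over {c, d}.
Try c=F, d=F: the formula evaluates to T.
A satisfying assignment exists.

Satisfiable.


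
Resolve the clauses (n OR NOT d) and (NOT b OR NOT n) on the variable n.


The clauses contain complementary literals n and NOTn.
Resolution eliminates this pair and disjoins the remaining literals (merging duplicates).

(NOT d OR NOT b)


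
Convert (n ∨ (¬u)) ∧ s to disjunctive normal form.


Step 1: Distribute ∧ over ∨: (n ∨ (¬u)) ∧ s = (n ∧ s) ∨ ((¬u) ∧ s).

(n ∧ s) ∨ ((¬u) ∧ s)


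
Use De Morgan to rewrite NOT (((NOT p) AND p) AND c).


De Morgan: the negation of a conjunction is the disjunction of the negations.
Distribute NOT across AND, flipping it to OR, and negate each literal.

(p OR (NOT p)) OR (NOT c)


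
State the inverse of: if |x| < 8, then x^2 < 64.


The inverse of (P → Q) is (¬P → ¬Q). It is equivalent to the converse, not to the original.
Here P = '|x| < 8' and Q = 'x^2 < 64'.

If not (|x| < 8), then not (x^2 < 64).


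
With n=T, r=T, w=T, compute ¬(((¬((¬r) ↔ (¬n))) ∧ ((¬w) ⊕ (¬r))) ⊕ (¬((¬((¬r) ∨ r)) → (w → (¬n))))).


Substitute n=T, r=T, w=T:
… (earlier sub-steps elided)
(¬((¬r) ↔ (¬n))) ∧ ((¬w) ⊕ (¬r)) = F ∧ F = F
¬r = F
(¬r) ∨ r = F ∨ T = T
¬((¬r) ∨ r) = F
¬n = F
w → (¬n) = T → F = F
(¬((¬r) ∨ r)) → (w → (¬n)) = F → F = T
¬((¬((¬r) ∨ r)) → (w → (¬n))) = F
((¬((¬r) ↔ (¬n))) ∧ ((¬w) ⊕ (¬r))) ⊕ (¬((¬((¬r) ∨ r)) → (w → (¬n)))) = F ⊕ F = F
¬(((¬((¬r) ↔ (¬n))) ∧ ((¬w) ⊕ (¬r))) ⊕ (¬((¬((¬r) ∨ r)) → (w → (¬n))))) = T

T


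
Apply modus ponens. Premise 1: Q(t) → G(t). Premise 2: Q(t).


Modus ponens: from (P → Q) and P, infer Q.
P = 'Q(t)' is asserted, and P → Q holds, so Q follows.

G(t).


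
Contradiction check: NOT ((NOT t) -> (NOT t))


Truth table over {t}:
t | φ
-----
F | F
T | F
Every row is false.

Yes, it is a contradiction.


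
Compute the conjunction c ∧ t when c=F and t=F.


Conjunction is true only when both operands are true.
Substitute: c=F, t=F.
F ∧ F evaluates to F.

F


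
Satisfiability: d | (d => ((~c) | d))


Search for a satisfying assignment over {c, d}.
Try c=False, d=False: the formula evaluates to True.
A satisfying assignment exists.

Satisfiable.


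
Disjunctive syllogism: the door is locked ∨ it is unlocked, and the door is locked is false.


Disjunctive syllogism: from (P ∨ Q) and ¬P, infer Q.
One disjunct, 'the door is locked', is ruled out; the other must hold.

it is unlocked


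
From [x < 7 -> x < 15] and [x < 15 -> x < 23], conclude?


Hypothetical syllogism: from (P → Q) and (Q → R), infer (P → R).
Chain the two implications through the shared middle term 'x < 15'.

x < 7 -> x < 23


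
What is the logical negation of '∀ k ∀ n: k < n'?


Negation flips each quantifier (∀↔∃) and negates the inner predicate.
¬(∀ k ∀ n: φ) = ∃ k ∃ n: ¬φ.

∃ k ∃ n: ¬(k < n)


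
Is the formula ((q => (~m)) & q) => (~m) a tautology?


Build the truth table over {m, q}:
m | q | φ
---------
False | False | True
True | False | True
False | True | True
True | True | True
Every row evaluates to true.

Yes, it is a tautology.


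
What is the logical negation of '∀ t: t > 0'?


¬(∀ x: φ) = ∃ x: ¬φ, and ¬(∃ x: φ) = ∀ x: ¬φ.
Apply to the universal statement.

∃ t: ¬(t > 0)


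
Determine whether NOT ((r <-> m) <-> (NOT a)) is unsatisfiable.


Truth table over {a, m, r}:
a | m | r | φ
-------------
F | F | F | F
T | F | F | T
F | T | F | T
T | T | F | F
F | F | T | T
T | F | T | F
F | T | T | F
T | T | T | T
Satisfying assignment at row 2: a=T, m=F, r=F gives T.

No, it is not a contradiction.


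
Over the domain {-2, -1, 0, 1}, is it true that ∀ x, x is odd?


Evaluate the predicate on each element: -2:F, -1:T, 0:F, 1:T.
Counterexample x = -2 fails the predicate.

F


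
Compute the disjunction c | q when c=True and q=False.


Disjunction is false only when both operands are false.
Substitute: c=True, q=False.
True | False evaluates to True.

True


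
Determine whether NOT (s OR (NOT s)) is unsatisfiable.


Truth table over {s}:
s | φ
-----
F | F
T | F
Every row is false.

Yes, it is a contradiction.


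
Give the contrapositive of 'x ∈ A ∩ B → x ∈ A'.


The contrapositive of (P → Q) is (¬Q → ¬P); it is logically equivalent to the original.
Here P = 'x ∈ A ∩ B' and Q = 'x ∈ A'.

If not (x ∈ A), then not (x ∈ A ∩ B).


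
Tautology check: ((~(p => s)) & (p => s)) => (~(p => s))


Build the truth table over {p, s}:
p | s | φ
---------
False | False | True
True | False | True
False | True | True
True | True | True
Every row evaluates to true.

Yes, it is a tautology.


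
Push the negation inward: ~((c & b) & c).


De Morgan: the negation of a conjunction is the disjunction of the negations.
Distribute ~ across &, flipping it to |, and negate each literal.

((~c) | (~b)) | (~c)
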